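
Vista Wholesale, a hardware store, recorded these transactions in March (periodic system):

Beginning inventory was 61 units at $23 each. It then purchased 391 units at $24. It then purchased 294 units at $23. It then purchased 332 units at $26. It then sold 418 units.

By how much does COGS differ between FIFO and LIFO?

$639

FIFO COGS: 61 @ $23 + 357 @ $24 = $9,971
LIFO COGS: 332 @ $26 + 86 @ $23 = $10,610
Difference = |$9,971 − $10,610| = $639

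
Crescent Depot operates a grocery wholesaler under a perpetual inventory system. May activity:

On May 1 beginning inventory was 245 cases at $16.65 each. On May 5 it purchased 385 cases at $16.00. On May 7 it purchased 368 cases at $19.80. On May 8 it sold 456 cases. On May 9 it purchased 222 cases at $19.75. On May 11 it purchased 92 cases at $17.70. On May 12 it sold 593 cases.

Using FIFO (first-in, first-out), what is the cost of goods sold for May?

COGS = $18,532.90

May 8, 456 sold [FIFO — oldest first]: 245 @ $16.65 + 211 @ $16.00 = $7,455.25
May 12, 593 sold [FIFO — oldest first]: 174 @ $16.00 + 368 @ $19.80 + 51 @ $19.75 = $11,077.65
Total COGS = $7,455.25 + $11,077.65 = $18,532.90
Ending inventory: 171 @ $19.75 + 92 @ $17.70 = $5,005.65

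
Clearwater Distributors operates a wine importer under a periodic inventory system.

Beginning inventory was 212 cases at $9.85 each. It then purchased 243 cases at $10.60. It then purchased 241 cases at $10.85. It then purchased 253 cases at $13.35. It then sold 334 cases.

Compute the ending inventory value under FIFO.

Sale 1 (334) [FIFO — oldest first]: 212 @ $9.85 + 122 @ $10.60 = $3,381.40
Ending inventory: 121 @ $10.60 + 241 @ $10.85 + 253 @ $13.35 = $7,275.00

Ending inventory = $7,275.00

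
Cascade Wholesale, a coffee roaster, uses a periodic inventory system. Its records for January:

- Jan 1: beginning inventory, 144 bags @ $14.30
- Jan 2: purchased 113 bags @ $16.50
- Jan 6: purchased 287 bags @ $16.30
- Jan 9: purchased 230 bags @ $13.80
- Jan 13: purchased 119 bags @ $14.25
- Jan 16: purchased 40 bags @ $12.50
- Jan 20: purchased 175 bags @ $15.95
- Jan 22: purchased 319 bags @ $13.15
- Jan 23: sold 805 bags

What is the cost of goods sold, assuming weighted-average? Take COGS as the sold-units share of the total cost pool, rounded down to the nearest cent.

COGS = $11,822.64

Jan 23, sell 805: 805/1427 × $20,957.65 → $11,822.64
Ending inventory (cost pool remaining) = $9,135.01
Check: goods available $20,957.65 = COGS $11,822.64 + ending $9,135.01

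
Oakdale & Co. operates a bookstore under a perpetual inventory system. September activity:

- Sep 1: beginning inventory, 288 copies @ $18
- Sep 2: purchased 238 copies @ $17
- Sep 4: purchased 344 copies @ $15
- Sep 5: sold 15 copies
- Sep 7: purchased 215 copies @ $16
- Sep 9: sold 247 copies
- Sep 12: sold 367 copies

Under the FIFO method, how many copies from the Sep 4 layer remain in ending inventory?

241

Sep 5, 15 sold [FIFO — oldest first]: 15 @ $18 = $270
Sep 9, 247 sold [FIFO — oldest first]: 247 @ $18 = $4,446
Sep 12, 367 sold [FIFO — oldest first]: 26 @ $18 + 238 @ $17 + 103 @ $15 = $6,059
Total COGS = $270 + $4,446 + $6,059 = $10,775
Ending inventory: 241 @ $15 + 215 @ $16 = $7,055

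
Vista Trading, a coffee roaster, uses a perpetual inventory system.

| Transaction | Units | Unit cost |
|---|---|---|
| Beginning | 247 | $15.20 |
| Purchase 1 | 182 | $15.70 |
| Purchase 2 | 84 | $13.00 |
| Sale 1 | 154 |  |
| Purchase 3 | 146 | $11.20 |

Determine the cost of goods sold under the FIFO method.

COGS = $2,340.80

Sale 1 (154) [FIFO — oldest first]: 154 @ $15.20 = $2,340.80
Ending inventory: 93 @ $15.20 + 182 @ $15.70 + 84 @ $13.00 + 146 @ $11.20 = $6,998.20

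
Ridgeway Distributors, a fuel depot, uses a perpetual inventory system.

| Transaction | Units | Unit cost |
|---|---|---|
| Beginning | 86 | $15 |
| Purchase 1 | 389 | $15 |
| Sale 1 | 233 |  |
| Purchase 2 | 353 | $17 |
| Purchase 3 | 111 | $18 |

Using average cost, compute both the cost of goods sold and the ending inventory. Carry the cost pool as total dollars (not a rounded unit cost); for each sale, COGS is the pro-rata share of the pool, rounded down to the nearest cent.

COGS = $3,495.00; ending inventory = $11,629.00

After Beginning: 86 on hand, pool $1,290.00 (≈ $15.0000 each)
After Purchase 1: 475 on hand, pool $7,125.00 (≈ $15.0000 each)
Sale 1, sell 233: 233/475 × $7,125.00 → $3,495.00
After Purchase 2: 595 on hand, pool $9,631.00 (≈ $16.1866 each)
After Purchase 3: 706 on hand, pool $11,629.00 (≈ $16.4717 each)
Ending inventory (cost pool remaining) = $11,629.00
Check: goods available $15,124.00 = COGS $3,495.00 + ending $11,629.00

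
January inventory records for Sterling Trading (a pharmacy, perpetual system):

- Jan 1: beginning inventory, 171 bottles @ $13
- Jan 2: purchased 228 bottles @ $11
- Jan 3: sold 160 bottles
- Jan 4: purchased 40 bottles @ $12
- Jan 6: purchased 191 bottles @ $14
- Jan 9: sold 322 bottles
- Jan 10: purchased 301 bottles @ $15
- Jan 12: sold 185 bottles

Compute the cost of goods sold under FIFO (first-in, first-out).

COGS = $8,440

Jan 3, 160 sold [FIFO — oldest first]: 160 @ $13 = $2,080
Jan 9, 322 sold [FIFO — oldest first]: 11 @ $13 + 228 @ $11 + 40 @ $12 + 43 @ $14 = $3,733
Jan 12, 185 sold [FIFO — oldest first]: 148 @ $14 + 37 @ $15 = $2,627
Total COGS = $2,080 + $3,733 + $2,627 = $8,440
Ending inventory: 264 @ $15 = $3,960
Check: goods available $12,400 = COGS $8,440 + ending $3,960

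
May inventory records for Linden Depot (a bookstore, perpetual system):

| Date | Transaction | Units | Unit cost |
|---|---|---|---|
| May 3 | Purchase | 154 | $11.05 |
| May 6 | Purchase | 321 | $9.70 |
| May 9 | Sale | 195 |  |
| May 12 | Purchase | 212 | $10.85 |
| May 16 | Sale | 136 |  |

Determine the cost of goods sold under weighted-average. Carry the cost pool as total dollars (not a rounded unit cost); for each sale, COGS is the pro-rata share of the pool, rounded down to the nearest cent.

COGS = $3,397.31

After May 3: 154 on hand, pool $1,701.70 (≈ $11.0500 each)
After May 6: 475 on hand, pool $4,815.40 (≈ $10.1377 each)
May 9, sell 195: 195/475 × $4,815.40 → $1,976.84
After May 12: 492 on hand, pool $5,138.76 (≈ $10.4446 each)
May 16, sell 136: 136/492 × $5,138.76 → $1,420.47
Total COGS = $1,976.84 + $1,420.47 = $3,397.31
Ending inventory (cost pool remaining) = $3,718.29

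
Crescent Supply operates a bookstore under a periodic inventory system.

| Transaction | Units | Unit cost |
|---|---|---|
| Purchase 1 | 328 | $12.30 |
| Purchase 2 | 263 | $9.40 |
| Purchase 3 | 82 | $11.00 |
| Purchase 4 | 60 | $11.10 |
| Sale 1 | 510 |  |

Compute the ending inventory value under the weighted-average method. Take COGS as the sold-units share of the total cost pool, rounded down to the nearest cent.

Ending inventory = $2,456.53

Sale 1, sell 510: 510/733 × $8,074.60 → $5,618.07
Ending inventory (cost pool remaining) = $2,456.53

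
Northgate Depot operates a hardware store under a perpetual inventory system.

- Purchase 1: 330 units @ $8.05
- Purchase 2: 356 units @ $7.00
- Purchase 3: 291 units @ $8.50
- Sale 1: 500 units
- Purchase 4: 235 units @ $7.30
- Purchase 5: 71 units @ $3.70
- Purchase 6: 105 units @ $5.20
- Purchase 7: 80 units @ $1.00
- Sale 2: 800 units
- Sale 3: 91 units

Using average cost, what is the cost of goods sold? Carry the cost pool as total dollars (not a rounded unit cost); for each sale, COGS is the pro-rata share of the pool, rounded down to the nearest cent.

After Purchase 1: 330 on hand, pool $2,656.50 (≈ $8.0500 each)
After Purchase 2: 686 on hand, pool $5,148.50 (≈ $7.5051 each)
After Purchase 3: 977 on hand, pool $7,622.00 (≈ $7.8014 each)
Sale 1, sell 500: 500/977 × $7,622.00 → $3,900.71
After Purchase 4: 712 on hand, pool $5,436.79 (≈ $7.6359 each)
After Purchase 5: 783 on hand, pool $5,699.49 (≈ $7.2790 each)
After Purchase 6: 888 on hand, pool $6,245.49 (≈ $7.0332 each)
After Purchase 7: 968 on hand, pool $6,325.49 (≈ $6.5346 each)
Sale 2, sell 800: 800/968 × $6,325.49 → $5,227.67
Sale 3, sell 91: 91/168 × $1,097.82 → $594.65
Total COGS = $3,900.71 + $5,227.67 + $594.65 = $9,723.03
Ending inventory (cost pool remaining) = $503.17
Check: goods available $10,226.20 = COGS $9,723.03 + ending $503.17

COGS = $9,723.03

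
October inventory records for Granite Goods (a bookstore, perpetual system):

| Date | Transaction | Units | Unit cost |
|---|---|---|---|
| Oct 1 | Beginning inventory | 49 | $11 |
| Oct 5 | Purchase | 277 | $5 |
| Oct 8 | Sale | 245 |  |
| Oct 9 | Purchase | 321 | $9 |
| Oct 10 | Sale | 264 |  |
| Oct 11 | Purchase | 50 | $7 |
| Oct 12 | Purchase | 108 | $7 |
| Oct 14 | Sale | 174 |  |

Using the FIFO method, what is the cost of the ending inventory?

Ending inventory = $854

Oct 8, 245 sold [FIFO — oldest first]: 49 @ $11 + 196 @ $5 = $1,519
Oct 10, 264 sold [FIFO — oldest first]: 81 @ $5 + 183 @ $9 = $2,052
Oct 14, 174 sold [FIFO — oldest first]: 138 @ $9 + 36 @ $7 = $1,494
Total COGS = $1,519 + $2,052 + $1,494 = $5,065
Ending inventory: 14 @ $7 + 108 @ $7 = $854
Check: goods available $5,919 = COGS $5,065 + ending $854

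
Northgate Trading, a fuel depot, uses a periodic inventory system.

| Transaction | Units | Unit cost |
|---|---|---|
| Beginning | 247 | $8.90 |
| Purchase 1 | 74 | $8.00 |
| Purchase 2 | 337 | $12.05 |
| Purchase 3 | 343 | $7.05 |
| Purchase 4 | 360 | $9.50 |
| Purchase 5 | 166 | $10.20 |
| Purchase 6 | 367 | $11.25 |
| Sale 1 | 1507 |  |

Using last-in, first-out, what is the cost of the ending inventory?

Ending inventory = $3,585.60

Sale 1 (1507) [LIFO — newest first]: 367 @ $11.25 + 166 @ $10.20 + 360 @ $9.50 + 343 @ $7.05 + 271 @ $12.05 = $14,925.65
Ending inventory: 247 @ $8.90 + 74 @ $8.00 + 66 @ $12.05 = $3,585.60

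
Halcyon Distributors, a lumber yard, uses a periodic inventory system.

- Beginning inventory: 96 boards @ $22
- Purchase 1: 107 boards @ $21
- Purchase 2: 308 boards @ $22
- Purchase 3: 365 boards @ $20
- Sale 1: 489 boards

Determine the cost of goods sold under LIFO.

Sale 1 (489) [LIFO — newest first]: 365 @ $20 + 124 @ $22 = $10,028
Ending inventory: 96 @ $22 + 107 @ $21 + 184 @ $22 = $8,407

COGS = $10,028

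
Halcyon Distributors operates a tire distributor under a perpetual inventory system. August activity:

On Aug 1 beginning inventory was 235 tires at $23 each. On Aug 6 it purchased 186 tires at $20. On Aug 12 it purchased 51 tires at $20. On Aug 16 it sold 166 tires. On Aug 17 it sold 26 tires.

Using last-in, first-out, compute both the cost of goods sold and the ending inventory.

COGS = $3,840; ending inventory = $6,305

Aug 16, 166 sold [LIFO — newest first]: 51 @ $20 + 115 @ $20 = $3,320
Aug 17, 26 sold [LIFO — newest first]: 26 @ $20 = $520
Total COGS = $3,320 + $520 = $3,840
Ending inventory: 235 @ $23 + 45 @ $20 = $6,305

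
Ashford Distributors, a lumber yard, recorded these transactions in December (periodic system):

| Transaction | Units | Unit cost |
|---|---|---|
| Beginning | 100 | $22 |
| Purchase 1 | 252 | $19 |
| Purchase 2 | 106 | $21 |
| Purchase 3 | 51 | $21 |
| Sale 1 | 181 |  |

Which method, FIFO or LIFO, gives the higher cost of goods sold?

FIFO COGS: 100 @ $22 + 81 @ $19 = $3,739
LIFO COGS: 51 @ $21 + 106 @ $21 + 24 @ $19 = $3,753

LIFO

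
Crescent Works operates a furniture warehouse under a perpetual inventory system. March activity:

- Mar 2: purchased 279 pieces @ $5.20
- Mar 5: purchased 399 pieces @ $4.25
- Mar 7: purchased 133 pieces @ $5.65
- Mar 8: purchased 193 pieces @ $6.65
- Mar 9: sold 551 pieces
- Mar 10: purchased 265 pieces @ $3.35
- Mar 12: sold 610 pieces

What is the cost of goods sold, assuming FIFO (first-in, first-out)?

Mar 9, 551 sold [FIFO — oldest first]: 279 @ $5.20 + 272 @ $4.25 = $2,606.80
Mar 12, 610 sold [FIFO — oldest first]: 127 @ $4.25 + 133 @ $5.65 + 193 @ $6.65 + 157 @ $3.35 = $3,100.60
Total COGS = $2,606.80 + $3,100.60 = $5,707.40
Ending inventory: 108 @ $3.35 = $361.80

COGS = $5,707.40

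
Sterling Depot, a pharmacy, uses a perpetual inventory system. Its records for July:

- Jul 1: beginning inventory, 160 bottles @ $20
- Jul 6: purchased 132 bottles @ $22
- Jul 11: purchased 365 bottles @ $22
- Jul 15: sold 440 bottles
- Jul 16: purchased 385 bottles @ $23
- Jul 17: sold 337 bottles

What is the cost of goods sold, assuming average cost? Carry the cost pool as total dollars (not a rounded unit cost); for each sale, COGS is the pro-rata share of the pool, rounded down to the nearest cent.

After Jul 1: 160 on hand, pool $3,200.00 (≈ $20.0000 each)
After Jul 6: 292 on hand, pool $6,104.00 (≈ $20.9041 each)
After Jul 11: 657 on hand, pool $14,134.00 (≈ $21.5129 each)
Jul 15, sell 440: 440/657 × $14,134.00 → $9,465.69
After Jul 16: 602 on hand, pool $13,523.31 (≈ $22.4640 each)
Jul 17, sell 337: 337/602 × $13,523.31 → $7,570.35
Total COGS = $9,465.69 + $7,570.35 = $17,036.04
Ending inventory (cost pool remaining) = $5,952.96

COGS = $17,036.04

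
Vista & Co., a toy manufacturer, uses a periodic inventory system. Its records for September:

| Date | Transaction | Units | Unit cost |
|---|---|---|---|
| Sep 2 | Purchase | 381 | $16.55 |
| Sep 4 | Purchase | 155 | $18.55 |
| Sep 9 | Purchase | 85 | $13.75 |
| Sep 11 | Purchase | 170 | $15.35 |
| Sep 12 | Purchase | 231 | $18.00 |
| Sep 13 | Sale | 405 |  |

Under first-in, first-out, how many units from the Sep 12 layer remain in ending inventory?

Sep 13, 405 sold [FIFO — oldest first]: 381 @ $16.55 + 24 @ $18.55 = $6,750.75
Ending inventory: 131 @ $18.55 + 85 @ $13.75 + 170 @ $15.35 + 231 @ $18.00 = $10,366.30
Check: goods available $17,117.05 = COGS $6,750.75 + ending $10,366.30

231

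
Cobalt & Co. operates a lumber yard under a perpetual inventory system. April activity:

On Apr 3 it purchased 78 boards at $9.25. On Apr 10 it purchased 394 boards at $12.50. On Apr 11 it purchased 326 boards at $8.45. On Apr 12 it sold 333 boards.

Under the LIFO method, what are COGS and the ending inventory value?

COGS = $2,842.20; ending inventory = $5,559.00

Apr 12, 333 sold [LIFO — newest first]: 326 @ $8.45 + 7 @ $12.50 = $2,842.20
Ending inventory: 78 @ $9.25 + 387 @ $12.50 = $5,559.00
Check: goods available $8,401.20 = COGS $2,842.20 + ending $5,559.00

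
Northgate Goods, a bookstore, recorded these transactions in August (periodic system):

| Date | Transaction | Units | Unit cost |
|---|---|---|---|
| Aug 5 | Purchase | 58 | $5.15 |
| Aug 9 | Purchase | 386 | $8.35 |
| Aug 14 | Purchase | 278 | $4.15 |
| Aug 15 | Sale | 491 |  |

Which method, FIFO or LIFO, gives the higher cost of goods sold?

FIFO COGS: 58 @ $5.15 + 386 @ $8.35 + 47 @ $4.15 = $3,716.85
LIFO COGS: 278 @ $4.15 + 213 @ $8.35 = $2,932.25

FIFO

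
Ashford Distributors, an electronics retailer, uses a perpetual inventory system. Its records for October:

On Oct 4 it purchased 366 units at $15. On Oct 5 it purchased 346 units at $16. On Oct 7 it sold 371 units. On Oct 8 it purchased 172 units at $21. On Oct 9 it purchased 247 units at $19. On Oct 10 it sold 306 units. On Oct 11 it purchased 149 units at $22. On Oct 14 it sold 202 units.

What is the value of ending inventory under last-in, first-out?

Ending inventory = $6,375

Oct 7, 371 sold [LIFO — newest first]: 346 @ $16 + 25 @ $15 = $5,911
Oct 10, 306 sold [LIFO — newest first]: 247 @ $19 + 59 @ $21 = $5,932
Oct 14, 202 sold [LIFO — newest first]: 149 @ $22 + 53 @ $21 = $4,391
Total COGS = $5,911 + $5,932 + $4,391 = $16,234
Ending inventory: 341 @ $15 + 60 @ $21 = $6,375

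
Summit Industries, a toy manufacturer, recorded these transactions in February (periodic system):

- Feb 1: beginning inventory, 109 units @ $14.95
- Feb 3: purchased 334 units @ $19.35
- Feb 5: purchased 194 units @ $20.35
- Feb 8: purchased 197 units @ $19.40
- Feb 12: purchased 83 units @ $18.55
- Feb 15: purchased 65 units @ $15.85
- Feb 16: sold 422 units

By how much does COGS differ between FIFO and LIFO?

$272.55

FIFO COGS: 109 @ $14.95 + 313 @ $19.35 = $7,686.10
LIFO COGS: 65 @ $15.85 + 83 @ $18.55 + 197 @ $19.40 + 77 @ $20.35 = $7,958.65
Difference = |$7,686.10 − $7,958.65| = $272.55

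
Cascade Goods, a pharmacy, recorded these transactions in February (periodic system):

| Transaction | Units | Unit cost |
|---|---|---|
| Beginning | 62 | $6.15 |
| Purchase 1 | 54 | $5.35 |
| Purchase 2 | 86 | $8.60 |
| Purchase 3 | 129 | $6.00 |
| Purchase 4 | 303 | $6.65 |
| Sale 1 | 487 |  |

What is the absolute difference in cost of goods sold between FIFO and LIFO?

$40.75

FIFO COGS: 62 @ $6.15 + 54 @ $5.35 + 86 @ $8.60 + 129 @ $6.00 + 156 @ $6.65 = $3,221.20
LIFO COGS: 303 @ $6.65 + 129 @ $6.00 + 55 @ $8.60 = $3,261.95
Difference = |$3,221.20 − $3,261.95| = $40.75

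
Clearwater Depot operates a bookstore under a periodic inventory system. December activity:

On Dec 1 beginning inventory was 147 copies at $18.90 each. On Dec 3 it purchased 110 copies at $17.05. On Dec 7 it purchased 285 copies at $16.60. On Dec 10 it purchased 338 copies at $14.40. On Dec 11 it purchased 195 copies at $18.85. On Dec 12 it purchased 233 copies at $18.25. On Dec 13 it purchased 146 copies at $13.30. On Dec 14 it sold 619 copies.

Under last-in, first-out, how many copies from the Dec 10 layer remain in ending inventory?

293

Dec 14, 619 sold [LIFO — newest first]: 146 @ $13.30 + 233 @ $18.25 + 195 @ $18.85 + 45 @ $14.40 = $10,517.80
Ending inventory: 147 @ $18.90 + 110 @ $17.05 + 285 @ $16.60 + 293 @ $14.40 = $13,604.00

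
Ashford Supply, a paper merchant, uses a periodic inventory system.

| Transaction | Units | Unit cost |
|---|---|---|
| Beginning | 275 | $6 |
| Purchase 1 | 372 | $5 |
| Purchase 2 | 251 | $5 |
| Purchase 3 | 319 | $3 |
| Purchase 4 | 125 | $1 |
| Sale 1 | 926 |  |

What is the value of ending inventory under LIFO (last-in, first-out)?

Sale 1 (926) [LIFO — newest first]: 125 @ $1 + 319 @ $3 + 251 @ $5 + 231 @ $5 = $3,492
Ending inventory: 275 @ $6 + 141 @ $5 = $2,355
Check: goods available $5,847 = COGS $3,492 + ending $2,355

Ending inventory = $2,355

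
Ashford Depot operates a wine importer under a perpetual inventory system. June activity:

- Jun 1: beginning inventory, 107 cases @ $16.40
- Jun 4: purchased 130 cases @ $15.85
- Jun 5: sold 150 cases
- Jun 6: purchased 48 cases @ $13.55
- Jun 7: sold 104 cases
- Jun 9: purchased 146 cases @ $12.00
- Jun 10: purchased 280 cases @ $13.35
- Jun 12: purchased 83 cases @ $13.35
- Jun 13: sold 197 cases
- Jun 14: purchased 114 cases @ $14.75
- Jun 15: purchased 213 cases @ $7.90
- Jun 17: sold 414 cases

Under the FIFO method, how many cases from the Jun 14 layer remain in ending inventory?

Jun 5, 150 sold [FIFO — oldest first]: 107 @ $16.40 + 43 @ $15.85 = $2,436.35
Jun 7, 104 sold [FIFO — oldest first]: 87 @ $15.85 + 17 @ $13.55 = $1,609.30
Jun 13, 197 sold [FIFO — oldest first]: 31 @ $13.55 + 146 @ $12.00 + 20 @ $13.35 = $2,439.05
Jun 17, 414 sold [FIFO — oldest first]: 260 @ $13.35 + 83 @ $13.35 + 71 @ $14.75 = $5,626.30
Total COGS = $2,436.35 + $1,609.30 + $2,439.05 + $5,626.30 = $12,111.00
Ending inventory: 43 @ $14.75 + 213 @ $7.90 = $2,316.95

43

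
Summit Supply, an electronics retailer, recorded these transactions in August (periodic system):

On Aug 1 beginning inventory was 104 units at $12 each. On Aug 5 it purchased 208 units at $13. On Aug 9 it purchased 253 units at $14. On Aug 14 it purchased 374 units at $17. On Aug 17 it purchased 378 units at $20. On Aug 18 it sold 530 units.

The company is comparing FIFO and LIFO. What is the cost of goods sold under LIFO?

FIFO COGS: 104 @ $12 + 208 @ $13 + 218 @ $14 = $7,004
LIFO COGS: 378 @ $20 + 152 @ $17 = $10,144

COGS = $10,144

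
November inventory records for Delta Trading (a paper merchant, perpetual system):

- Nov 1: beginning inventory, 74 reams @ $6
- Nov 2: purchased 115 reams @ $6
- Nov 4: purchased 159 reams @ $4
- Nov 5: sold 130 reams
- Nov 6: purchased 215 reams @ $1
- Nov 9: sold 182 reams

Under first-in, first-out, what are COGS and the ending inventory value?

COGS = $1,626; ending inventory = $359

Nov 5, 130 sold [FIFO — oldest first]: 74 @ $6 + 56 @ $6 = $780
Nov 9, 182 sold [FIFO — oldest first]: 59 @ $6 + 123 @ $4 = $846
Total COGS = $780 + $846 = $1,626
Ending inventory: 36 @ $4 + 215 @ $1 = $359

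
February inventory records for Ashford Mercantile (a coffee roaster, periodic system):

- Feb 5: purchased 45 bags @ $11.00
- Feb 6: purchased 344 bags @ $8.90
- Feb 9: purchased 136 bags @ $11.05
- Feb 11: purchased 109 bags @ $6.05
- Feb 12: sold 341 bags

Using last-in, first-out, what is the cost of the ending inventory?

Ending inventory = $2,702.20

Feb 12, 341 sold [LIFO — newest first]: 109 @ $6.05 + 136 @ $11.05 + 96 @ $8.90 = $3,016.65
Ending inventory: 45 @ $11.00 + 248 @ $8.90 = $2,702.20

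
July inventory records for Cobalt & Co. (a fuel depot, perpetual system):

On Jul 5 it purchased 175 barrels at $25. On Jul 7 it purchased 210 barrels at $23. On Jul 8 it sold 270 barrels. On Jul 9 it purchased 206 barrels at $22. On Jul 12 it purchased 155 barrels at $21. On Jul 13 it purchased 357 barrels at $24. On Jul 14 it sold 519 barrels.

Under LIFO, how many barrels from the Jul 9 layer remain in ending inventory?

199

Jul 8, 270 sold [LIFO — newest first]: 210 @ $23 + 60 @ $25 = $6,330
Jul 14, 519 sold [LIFO — newest first]: 357 @ $24 + 155 @ $21 + 7 @ $22 = $11,977
Total COGS = $6,330 + $11,977 = $18,307
Ending inventory: 115 @ $25 + 199 @ $22 = $7,253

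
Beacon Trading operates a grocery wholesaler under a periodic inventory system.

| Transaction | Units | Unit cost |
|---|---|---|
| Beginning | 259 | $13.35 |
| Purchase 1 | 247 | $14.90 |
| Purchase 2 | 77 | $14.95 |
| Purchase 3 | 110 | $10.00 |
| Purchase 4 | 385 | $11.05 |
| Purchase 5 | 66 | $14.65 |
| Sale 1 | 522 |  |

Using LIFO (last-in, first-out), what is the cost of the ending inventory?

Ending inventory = $8,679.10

Sale 1 (522) [LIFO — newest first]: 66 @ $14.65 + 385 @ $11.05 + 71 @ $10.00 = $5,931.15
Ending inventory: 259 @ $13.35 + 247 @ $14.90 + 77 @ $14.95 + 39 @ $10.00 = $8,679.10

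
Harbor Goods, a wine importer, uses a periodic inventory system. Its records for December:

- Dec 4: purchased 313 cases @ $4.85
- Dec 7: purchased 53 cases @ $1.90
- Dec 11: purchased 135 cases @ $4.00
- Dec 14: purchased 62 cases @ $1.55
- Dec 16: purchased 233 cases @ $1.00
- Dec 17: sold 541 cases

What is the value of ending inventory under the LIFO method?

Dec 17, 541 sold [LIFO — newest first]: 233 @ $1.00 + 62 @ $1.55 + 135 @ $4.00 + 53 @ $1.90 + 58 @ $4.85 = $1,251.10
Ending inventory: 255 @ $4.85 = $1,236.75
Check: goods available $2,487.85 = COGS $1,251.10 + ending $1,236.75

Ending inventory = $1,236.75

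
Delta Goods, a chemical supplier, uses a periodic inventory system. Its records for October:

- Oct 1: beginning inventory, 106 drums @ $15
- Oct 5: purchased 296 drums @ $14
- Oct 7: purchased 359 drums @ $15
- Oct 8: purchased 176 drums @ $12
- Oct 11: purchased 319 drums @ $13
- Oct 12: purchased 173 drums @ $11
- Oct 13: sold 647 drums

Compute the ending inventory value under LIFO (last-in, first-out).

Oct 13, 647 sold [LIFO — newest first]: 173 @ $11 + 319 @ $13 + 155 @ $12 = $7,910
Ending inventory: 106 @ $15 + 296 @ $14 + 359 @ $15 + 21 @ $12 = $11,371
Check: goods available $19,281 = COGS $7,910 + ending $11,371

Ending inventory = $11,371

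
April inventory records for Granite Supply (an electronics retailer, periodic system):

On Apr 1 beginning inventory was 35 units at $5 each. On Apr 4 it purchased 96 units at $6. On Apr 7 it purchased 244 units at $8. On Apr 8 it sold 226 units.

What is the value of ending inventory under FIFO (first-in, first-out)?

Ending inventory = $1,192

Apr 8, 226 sold [FIFO — oldest first]: 35 @ $5 + 96 @ $6 + 95 @ $8 = $1,511
Ending inventory: 149 @ $8 = $1,192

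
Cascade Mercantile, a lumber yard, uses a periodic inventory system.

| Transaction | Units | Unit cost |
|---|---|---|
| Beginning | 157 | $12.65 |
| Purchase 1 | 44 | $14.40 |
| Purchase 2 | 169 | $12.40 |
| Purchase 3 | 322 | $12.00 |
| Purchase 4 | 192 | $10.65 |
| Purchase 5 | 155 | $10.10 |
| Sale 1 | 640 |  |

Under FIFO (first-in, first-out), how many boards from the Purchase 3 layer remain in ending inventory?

Sale 1 (640) [FIFO — oldest first]: 157 @ $12.65 + 44 @ $14.40 + 169 @ $12.40 + 270 @ $12.00 = $7,955.25
Ending inventory: 52 @ $12.00 + 192 @ $10.65 + 155 @ $10.10 = $4,234.30
Check: goods available $12,189.55 = COGS $7,955.25 + ending $4,234.30

52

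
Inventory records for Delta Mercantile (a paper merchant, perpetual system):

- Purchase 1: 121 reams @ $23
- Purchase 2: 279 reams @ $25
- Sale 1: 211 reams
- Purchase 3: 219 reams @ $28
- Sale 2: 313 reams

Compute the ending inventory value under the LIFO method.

Sale 1 (211) [LIFO — newest first]: 211 @ $25 = $5,275
Sale 2 (313) [LIFO — newest first]: 219 @ $28 + 68 @ $25 + 26 @ $23 = $8,430
Total COGS = $5,275 + $8,430 = $13,705
Ending inventory: 95 @ $23 = $2,185

Ending inventory = $2,185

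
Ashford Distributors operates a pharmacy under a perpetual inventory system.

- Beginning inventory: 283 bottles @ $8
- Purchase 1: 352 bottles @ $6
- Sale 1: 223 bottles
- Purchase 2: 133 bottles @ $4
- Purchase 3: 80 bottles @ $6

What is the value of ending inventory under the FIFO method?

Sale 1 (223) [FIFO — oldest first]: 223 @ $8 = $1,784
Ending inventory: 60 @ $8 + 352 @ $6 + 133 @ $4 + 80 @ $6 = $3,604

Ending inventory = $3,604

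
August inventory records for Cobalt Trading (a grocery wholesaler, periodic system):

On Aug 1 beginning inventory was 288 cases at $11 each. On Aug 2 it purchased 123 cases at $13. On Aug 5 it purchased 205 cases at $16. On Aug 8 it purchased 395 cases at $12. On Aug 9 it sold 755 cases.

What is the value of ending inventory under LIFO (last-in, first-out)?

Aug 9, 755 sold [LIFO — newest first]: 395 @ $12 + 205 @ $16 + 123 @ $13 + 32 @ $11 = $9,971
Ending inventory: 256 @ $11 = $2,816
Check: goods available $12,787 = COGS $9,971 + ending $2,816

Ending inventory = $2,816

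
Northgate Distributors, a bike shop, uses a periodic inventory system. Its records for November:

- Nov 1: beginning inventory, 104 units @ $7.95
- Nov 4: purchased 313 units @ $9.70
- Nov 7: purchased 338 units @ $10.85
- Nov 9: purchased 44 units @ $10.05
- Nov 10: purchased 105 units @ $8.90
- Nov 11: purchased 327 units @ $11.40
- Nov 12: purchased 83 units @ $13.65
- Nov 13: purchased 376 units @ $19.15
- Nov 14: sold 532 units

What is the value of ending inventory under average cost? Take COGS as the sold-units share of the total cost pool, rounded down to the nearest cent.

Ending inventory = $14,367.46

Nov 14, sell 532: 532/1690 × $20,968.05 → $6,600.59
Ending inventory (cost pool remaining) = $14,367.46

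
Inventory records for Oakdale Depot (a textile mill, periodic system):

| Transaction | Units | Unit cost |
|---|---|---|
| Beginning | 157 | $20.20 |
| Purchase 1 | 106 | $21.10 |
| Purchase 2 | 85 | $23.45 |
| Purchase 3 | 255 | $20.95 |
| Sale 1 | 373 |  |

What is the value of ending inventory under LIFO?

Sale 1 (373) [LIFO — newest first]: 255 @ $20.95 + 85 @ $23.45 + 33 @ $21.10 = $8,031.80
Ending inventory: 157 @ $20.20 + 73 @ $21.10 = $4,711.70

Ending inventory = $4,711.70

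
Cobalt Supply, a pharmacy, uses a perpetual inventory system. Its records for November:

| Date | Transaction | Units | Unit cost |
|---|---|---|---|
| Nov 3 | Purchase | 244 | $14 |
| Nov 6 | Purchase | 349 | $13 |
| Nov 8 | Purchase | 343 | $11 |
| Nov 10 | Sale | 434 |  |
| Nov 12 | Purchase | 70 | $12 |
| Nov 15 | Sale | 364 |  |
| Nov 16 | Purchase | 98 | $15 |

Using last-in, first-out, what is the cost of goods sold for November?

COGS = $9,654

Nov 10, 434 sold [LIFO — newest first]: 343 @ $11 + 91 @ $13 = $4,956
Nov 15, 364 sold [LIFO — newest first]: 70 @ $12 + 258 @ $13 + 36 @ $14 = $4,698
Total COGS = $4,956 + $4,698 = $9,654
Ending inventory: 208 @ $14 + 98 @ $15 = $4,382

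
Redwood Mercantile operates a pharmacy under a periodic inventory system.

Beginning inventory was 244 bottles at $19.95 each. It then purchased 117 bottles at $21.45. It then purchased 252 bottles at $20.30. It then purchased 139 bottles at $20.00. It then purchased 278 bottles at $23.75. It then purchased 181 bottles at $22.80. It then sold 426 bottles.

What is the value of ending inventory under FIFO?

Sale 1 (426) [FIFO — oldest first]: 244 @ $19.95 + 117 @ $21.45 + 65 @ $20.30 = $8,696.95
Ending inventory: 187 @ $20.30 + 139 @ $20.00 + 278 @ $23.75 + 181 @ $22.80 = $17,305.40
Check: goods available $26,002.35 = COGS $8,696.95 + ending $17,305.40

Ending inventory = $17,305.40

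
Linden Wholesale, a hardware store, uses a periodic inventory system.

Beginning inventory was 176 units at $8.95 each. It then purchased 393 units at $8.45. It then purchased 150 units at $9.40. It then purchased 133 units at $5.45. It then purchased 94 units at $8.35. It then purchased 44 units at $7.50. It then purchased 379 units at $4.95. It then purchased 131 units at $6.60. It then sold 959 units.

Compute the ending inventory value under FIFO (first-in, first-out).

Sale 1 (959) [FIFO — oldest first]: 176 @ $8.95 + 393 @ $8.45 + 150 @ $9.40 + 133 @ $5.45 + 94 @ $8.35 + 13 @ $7.50 = $7,913.30
Ending inventory: 31 @ $7.50 + 379 @ $4.95 + 131 @ $6.60 = $2,973.15

Ending inventory = $2,973.15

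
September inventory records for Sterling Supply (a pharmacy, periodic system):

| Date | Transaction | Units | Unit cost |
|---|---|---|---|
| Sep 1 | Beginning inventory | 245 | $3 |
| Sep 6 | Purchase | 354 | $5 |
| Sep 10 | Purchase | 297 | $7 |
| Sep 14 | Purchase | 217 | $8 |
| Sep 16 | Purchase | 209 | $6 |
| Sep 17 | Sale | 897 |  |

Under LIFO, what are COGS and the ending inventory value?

COGS = $5,939; ending inventory = $1,635

Sep 17, 897 sold [LIFO — newest first]: 209 @ $6 + 217 @ $8 + 297 @ $7 + 174 @ $5 = $5,939
Ending inventory: 245 @ $3 + 180 @ $5 = $1,635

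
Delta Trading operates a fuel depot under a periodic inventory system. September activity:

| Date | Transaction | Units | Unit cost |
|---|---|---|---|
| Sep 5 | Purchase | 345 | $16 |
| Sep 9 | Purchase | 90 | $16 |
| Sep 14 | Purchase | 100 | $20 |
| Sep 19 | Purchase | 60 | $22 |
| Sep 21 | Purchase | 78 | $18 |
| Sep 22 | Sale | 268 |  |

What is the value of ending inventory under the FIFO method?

Ending inventory = $7,396

Sep 22, 268 sold [FIFO — oldest first]: 268 @ $16 = $4,288
Ending inventory: 77 @ $16 + 90 @ $16 + 100 @ $20 + 60 @ $22 + 78 @ $18 = $7,396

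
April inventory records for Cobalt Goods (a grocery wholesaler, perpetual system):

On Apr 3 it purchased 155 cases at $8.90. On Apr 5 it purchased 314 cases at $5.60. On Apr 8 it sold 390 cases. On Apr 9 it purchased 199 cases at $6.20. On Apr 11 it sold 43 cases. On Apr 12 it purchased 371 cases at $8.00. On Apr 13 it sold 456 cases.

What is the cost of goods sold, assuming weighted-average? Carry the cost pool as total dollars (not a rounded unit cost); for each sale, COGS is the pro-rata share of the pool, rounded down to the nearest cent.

COGS = $6,236.29

After Apr 3: 155 on hand, pool $1,379.50 (≈ $8.9000 each)
After Apr 5: 469 on hand, pool $3,137.90 (≈ $6.6906 each)
Apr 8, sell 390: 390/469 × $3,137.90 → $2,609.34
After Apr 9: 278 on hand, pool $1,762.36 (≈ $6.3394 each)
Apr 11, sell 43: 43/278 × $1,762.36 → $272.59
After Apr 12: 606 on hand, pool $4,457.77 (≈ $7.3561 each)
Apr 13, sell 456: 456/606 × $4,457.77 → $3,354.36
Total COGS = $2,609.34 + $272.59 + $3,354.36 = $6,236.29
Ending inventory (cost pool remaining) = $1,103.41
Check: goods available $7,339.70 = COGS $6,236.29 + ending $1,103.41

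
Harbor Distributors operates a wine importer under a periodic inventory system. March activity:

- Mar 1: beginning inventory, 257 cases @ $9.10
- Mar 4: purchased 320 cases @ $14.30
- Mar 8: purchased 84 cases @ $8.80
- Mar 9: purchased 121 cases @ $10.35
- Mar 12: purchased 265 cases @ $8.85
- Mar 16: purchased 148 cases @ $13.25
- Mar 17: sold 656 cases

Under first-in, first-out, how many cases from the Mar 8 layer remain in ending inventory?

5

Mar 17, 656 sold [FIFO — oldest first]: 257 @ $9.10 + 320 @ $14.30 + 79 @ $8.80 = $7,609.90
Ending inventory: 5 @ $8.80 + 121 @ $10.35 + 265 @ $8.85 + 148 @ $13.25 = $5,602.60
Check: goods available $13,212.50 = COGS $7,609.90 + ending $5,602.60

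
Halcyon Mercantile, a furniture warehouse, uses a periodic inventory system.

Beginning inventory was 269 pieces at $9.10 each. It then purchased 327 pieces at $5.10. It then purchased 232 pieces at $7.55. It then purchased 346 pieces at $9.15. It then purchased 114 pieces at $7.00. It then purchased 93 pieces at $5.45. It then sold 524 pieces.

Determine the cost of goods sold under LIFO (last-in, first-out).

Sale 1 (524) [LIFO — newest first]: 93 @ $5.45 + 114 @ $7.00 + 317 @ $9.15 = $4,205.40
Ending inventory: 269 @ $9.10 + 327 @ $5.10 + 232 @ $7.55 + 29 @ $9.15 = $6,132.55
Check: goods available $10,337.95 = COGS $4,205.40 + ending $6,132.55

COGS = $4,205.40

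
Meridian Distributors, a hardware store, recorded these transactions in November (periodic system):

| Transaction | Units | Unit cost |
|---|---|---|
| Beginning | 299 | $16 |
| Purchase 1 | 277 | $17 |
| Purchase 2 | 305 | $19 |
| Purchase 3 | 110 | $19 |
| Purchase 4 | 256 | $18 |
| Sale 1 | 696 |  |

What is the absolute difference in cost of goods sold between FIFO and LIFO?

$1,145

FIFO COGS: 299 @ $16 + 277 @ $17 + 120 @ $19 = $11,773
LIFO COGS: 256 @ $18 + 110 @ $19 + 305 @ $19 + 25 @ $17 = $12,918
Difference = |$11,773 − $12,918| = $1,145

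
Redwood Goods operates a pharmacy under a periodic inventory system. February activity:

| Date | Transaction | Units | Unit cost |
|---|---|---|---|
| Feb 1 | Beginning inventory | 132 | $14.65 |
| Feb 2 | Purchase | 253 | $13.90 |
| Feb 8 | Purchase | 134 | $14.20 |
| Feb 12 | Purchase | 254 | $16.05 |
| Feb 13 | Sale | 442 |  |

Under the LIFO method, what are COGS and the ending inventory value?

COGS = $6,730.10; ending inventory = $4,699.90

Feb 13, 442 sold [LIFO — newest first]: 254 @ $16.05 + 134 @ $14.20 + 54 @ $13.90 = $6,730.10
Ending inventory: 132 @ $14.65 + 199 @ $13.90 = $4,699.90
Check: goods available $11,430.00 = COGS $6,730.10 + ending $4,699.90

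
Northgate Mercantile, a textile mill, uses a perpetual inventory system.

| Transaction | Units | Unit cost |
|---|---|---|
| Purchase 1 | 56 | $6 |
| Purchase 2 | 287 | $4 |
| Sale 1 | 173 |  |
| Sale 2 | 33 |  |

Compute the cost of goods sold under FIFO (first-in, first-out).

Sale 1 (173) [FIFO — oldest first]: 56 @ $6 + 117 @ $4 = $804
Sale 2 (33) [FIFO — oldest first]: 33 @ $4 = $132
Total COGS = $804 + $132 = $936
Ending inventory: 137 @ $4 = $548

COGS = $936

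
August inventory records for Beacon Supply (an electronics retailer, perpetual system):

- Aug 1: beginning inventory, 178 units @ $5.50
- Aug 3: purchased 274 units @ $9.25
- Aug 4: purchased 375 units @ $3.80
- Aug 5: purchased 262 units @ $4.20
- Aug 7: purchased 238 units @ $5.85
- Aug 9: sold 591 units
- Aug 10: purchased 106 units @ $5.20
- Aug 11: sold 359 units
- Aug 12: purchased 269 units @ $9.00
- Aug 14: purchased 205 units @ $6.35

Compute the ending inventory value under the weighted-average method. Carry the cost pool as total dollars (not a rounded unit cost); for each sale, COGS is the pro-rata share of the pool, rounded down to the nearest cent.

After Aug 1: 178 on hand, pool $979.00 (≈ $5.5000 each)
After Aug 3: 452 on hand, pool $3,513.50 (≈ $7.7732 each)
After Aug 4: 827 on hand, pool $4,938.50 (≈ $5.9716 each)
After Aug 5: 1089 on hand, pool $6,038.90 (≈ $5.5454 each)
After Aug 7: 1327 on hand, pool $7,431.20 (≈ $5.6000 each)
Aug 9, sell 591: 591/1327 × $7,431.20 → $3,309.60
After Aug 10: 842 on hand, pool $4,672.80 (≈ $5.5496 each)
Aug 11, sell 359: 359/842 × $4,672.80 → $1,992.32
After Aug 12: 752 on hand, pool $5,101.48 (≈ $6.7839 each)
After Aug 14: 957 on hand, pool $6,403.23 (≈ $6.6909 each)
Total COGS = $3,309.60 + $1,992.32 = $5,301.92
Ending inventory (cost pool remaining) = $6,403.23

Ending inventory = $6,403.23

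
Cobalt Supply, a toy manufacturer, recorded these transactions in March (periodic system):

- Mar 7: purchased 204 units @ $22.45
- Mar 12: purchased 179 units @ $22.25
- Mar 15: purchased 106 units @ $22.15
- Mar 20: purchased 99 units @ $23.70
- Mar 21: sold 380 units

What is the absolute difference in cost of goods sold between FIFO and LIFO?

$92.15

FIFO COGS: 204 @ $22.45 + 176 @ $22.25 = $8,495.80
LIFO COGS: 99 @ $23.70 + 106 @ $22.15 + 175 @ $22.25 = $8,587.95
Difference = |$8,495.80 − $8,587.95| = $92.15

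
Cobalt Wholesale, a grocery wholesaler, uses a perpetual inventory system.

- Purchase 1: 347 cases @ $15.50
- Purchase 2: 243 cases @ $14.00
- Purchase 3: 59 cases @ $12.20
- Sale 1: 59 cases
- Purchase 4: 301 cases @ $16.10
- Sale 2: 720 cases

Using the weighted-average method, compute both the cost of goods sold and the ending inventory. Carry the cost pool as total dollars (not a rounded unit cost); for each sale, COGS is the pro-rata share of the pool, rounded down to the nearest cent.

After Purchase 1: 347 on hand, pool $5,378.50 (≈ $15.5000 each)
After Purchase 2: 590 on hand, pool $8,780.50 (≈ $14.8822 each)
After Purchase 3: 649 on hand, pool $9,500.30 (≈ $14.6384 each)
Sale 1, sell 59: 59/649 × $9,500.30 → $863.66
After Purchase 4: 891 on hand, pool $13,482.74 (≈ $15.1321 each)
Sale 2, sell 720: 720/891 × $13,482.74 → $10,895.14
Total COGS = $863.66 + $10,895.14 = $11,758.80
Ending inventory (cost pool remaining) = $2,587.60
Check: goods available $14,346.40 = COGS $11,758.80 + ending $2,587.60

COGS = $11,758.80; ending inventory = $2,587.60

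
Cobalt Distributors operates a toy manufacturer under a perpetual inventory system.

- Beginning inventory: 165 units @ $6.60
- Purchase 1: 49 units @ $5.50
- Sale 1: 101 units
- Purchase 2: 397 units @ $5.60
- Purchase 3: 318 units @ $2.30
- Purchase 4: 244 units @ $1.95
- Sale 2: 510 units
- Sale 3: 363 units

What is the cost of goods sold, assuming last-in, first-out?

Sale 1 (101) [LIFO — newest first]: 49 @ $5.50 + 52 @ $6.60 = $612.70
Sale 2 (510) [LIFO — newest first]: 244 @ $1.95 + 266 @ $2.30 = $1,087.60
Sale 3 (363) [LIFO — newest first]: 52 @ $2.30 + 311 @ $5.60 = $1,861.20
Total COGS = $612.70 + $1,087.60 + $1,861.20 = $3,561.50
Ending inventory: 113 @ $6.60 + 86 @ $5.60 = $1,227.40

COGS = $3,561.50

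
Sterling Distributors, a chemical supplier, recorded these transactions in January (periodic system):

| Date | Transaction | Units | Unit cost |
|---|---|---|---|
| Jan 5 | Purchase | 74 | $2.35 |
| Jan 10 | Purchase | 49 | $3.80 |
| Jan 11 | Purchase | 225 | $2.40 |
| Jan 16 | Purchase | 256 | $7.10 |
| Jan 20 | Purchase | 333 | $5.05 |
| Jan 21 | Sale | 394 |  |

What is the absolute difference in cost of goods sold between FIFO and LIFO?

FIFO COGS: 74 @ $2.35 + 49 @ $3.80 + 225 @ $2.40 + 46 @ $7.10 = $1,226.70
LIFO COGS: 333 @ $5.05 + 61 @ $7.10 = $2,114.75
Difference = |$1,226.70 − $2,114.75| = $888.05

$888.05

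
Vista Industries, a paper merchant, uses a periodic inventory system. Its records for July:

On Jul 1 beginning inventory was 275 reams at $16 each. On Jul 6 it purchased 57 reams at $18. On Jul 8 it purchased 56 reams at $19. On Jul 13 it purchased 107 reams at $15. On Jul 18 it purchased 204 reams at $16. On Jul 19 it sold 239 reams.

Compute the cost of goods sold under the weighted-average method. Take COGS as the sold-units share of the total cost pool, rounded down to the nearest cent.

COGS = $3,883.83

Jul 19, sell 239: 239/699 × $11,359.00 → $3,883.83
Ending inventory (cost pool remaining) = $7,475.17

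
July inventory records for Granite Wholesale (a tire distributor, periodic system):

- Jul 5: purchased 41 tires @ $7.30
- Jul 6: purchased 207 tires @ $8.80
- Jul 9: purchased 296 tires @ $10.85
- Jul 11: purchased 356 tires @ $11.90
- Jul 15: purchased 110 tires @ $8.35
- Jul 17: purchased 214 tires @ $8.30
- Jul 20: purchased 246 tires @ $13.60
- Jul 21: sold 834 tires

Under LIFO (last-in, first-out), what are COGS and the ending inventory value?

COGS = $9,181.90; ending inventory = $6,427.30

Jul 21, 834 sold [LIFO — newest first]: 246 @ $13.60 + 214 @ $8.30 + 110 @ $8.35 + 264 @ $11.90 = $9,181.90
Ending inventory: 41 @ $7.30 + 207 @ $8.80 + 296 @ $10.85 + 92 @ $11.90 = $6,427.30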